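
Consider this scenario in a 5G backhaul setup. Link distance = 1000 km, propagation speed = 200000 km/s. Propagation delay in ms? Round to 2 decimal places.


Given: distance = 1000 km, speed = 200000 km/s
Delay = distance / speed = 1000 / 200000 seconds
Delay in ms = 1000 * 1000 / 200000
Delay = 5.0000 ms
Rounded to 2 dp = 5.00 ms

5.00


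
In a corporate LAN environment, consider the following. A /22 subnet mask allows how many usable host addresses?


Given: subnet mask /22
Host bits = 32 - 22 = 10
Total addresses = 2^10 = 1024
Usable hosts = 1024 - 2 (network + broadcast) = 1022

1022


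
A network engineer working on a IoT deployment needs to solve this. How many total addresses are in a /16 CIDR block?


Given: CIDR prefix /16
Host bits = 32 - 16 = 16
Total addresses = 2^16 = 65536

65536


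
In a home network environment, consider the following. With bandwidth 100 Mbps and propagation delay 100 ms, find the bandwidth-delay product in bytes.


Given: bandwidth = 100 Mbps, delay = 100 ms
BDP in bits = 100 * 10^6 * 100 / 1000
BDP in bits = 10000000
BDP in bytes = 10000000 / 8 = 1250000

1250000


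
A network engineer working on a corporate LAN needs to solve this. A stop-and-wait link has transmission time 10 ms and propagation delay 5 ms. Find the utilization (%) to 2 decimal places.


Given: Ttrans = 10 ms, Tprop = 5 ms
RTT = 2 * Tprop = 2 * 5 = 10 ms
U = Ttrans / (Ttrans + RTT)
U = 10 / (10 + 10)
U = 10 / 20 = 0.5
U% = 50.00%

50.00


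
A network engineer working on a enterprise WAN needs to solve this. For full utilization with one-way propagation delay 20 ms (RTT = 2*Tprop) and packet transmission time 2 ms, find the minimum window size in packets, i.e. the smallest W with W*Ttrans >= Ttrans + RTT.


Given: Ttrans = 2 ms, RTT = 40 ms (= 2 * Tprop, Tprop = 20 ms)
Time until first ACK returns = Ttrans + RTT = 2 + 40 = 42 ms
Need W * Ttrans >= Ttrans + RTT  ->  W >= (Ttrans + RTT) / Ttrans
(Ttrans + RTT) / Ttrans = 42 / 2 = 21
W_min = ceil(21) = 21

21


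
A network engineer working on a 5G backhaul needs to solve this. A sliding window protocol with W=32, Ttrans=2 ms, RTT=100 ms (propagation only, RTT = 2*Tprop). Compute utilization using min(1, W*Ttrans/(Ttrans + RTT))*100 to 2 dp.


Given: W = 32, Ttrans = 2 ms, RTT = 100 ms (= 2 * Tprop, Tprop = 50 ms)
Cycle time = Ttrans + RTT = 2 + 100 = 102 ms (first packet sent until its ACK returns)
W * Ttrans = 32 * 2 = 64 ms of sending per cycle
W * Ttrans / (Ttrans + RTT) = 64 / 102 = 0.627451
U = min(1, 0.627451) = 0.627451
U% = 62.75%

62.75


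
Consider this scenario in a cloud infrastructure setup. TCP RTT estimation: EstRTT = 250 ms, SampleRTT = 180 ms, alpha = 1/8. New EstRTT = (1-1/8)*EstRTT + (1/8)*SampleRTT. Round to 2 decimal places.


Given: EstRTT = 250 ms, SampleRTT = 180 ms, alpha = 1/8
New EstRTT = (1 - alpha) * EstRTT + alpha * SampleRTT
(7/8) * 250 = 218.75
(1/8) * 180 = 22.5
New EstRTT = 218.75 + 22.5 = 241.25 ms -> 241.25 ms (2 dp)

241.25


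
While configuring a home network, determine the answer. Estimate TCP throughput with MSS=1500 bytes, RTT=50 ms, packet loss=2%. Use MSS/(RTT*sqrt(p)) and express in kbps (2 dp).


Given: MSS = 1500 bytes, RTT = 50 ms, loss = 2%
RTT in seconds = 50 / 1000 = 0.05
Loss rate = 2% = 0.02
sqrt(loss) = sqrt(0.02) = 0.141421356237
Throughput (bytes/s) = 1500 / (0.05 * 0.141421356237) = 212132.0344
Throughput (kbps) = 212132.0344 * 8 / 1000 = 1697.056275 -> 1697.06 kbps (2 dp)

1697.06


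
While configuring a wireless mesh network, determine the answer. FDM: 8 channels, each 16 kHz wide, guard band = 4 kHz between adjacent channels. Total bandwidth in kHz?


Given: 8 channels, 16 kHz each, guard = 4 kHz
Channel bandwidth = 8 * 16 = 128 kHz
Guard bands = 7 gaps * 4 kHz = 28 kHz
Total = 128 + 28 = 156 kHz

156


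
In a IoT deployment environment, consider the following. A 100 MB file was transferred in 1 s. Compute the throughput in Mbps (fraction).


Given: file = 100 MB, time = 1 s
File in Mb = 100 * 8 = 800 Mb
Throughput = 800 / 1 Mbps
Throughput = 800 Mbps

800


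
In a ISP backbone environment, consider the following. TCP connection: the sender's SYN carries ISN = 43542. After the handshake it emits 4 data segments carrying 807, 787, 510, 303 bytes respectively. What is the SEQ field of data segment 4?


The SYN occupies sequence number ISN = 43542, so the first data byte is ISN + 1 = 43543.
SEQ of data segment i = (ISN + 1) + sum of payload sizes of segments 1..i-1.
Segment 1: SEQ = 43543, payload = 807 bytes
Segment 2: SEQ = 44350, payload = 787 bytes
Segment 3: SEQ = 45137, payload = 510 bytes
Segment 4: SEQ = 45647, payload = 303 bytes
SEQ of segment 4 = 43543 + 807 + 787 + 510 = 45647

45647


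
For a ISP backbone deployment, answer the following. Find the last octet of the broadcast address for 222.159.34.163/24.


Given: IP = 222.159.34.163, prefix = /24
Host bits = 32 - 24 = 8
Network last octet = 163 AND mask = 0
Host part size = 2^8 - 1 = 255
Broadcast last octet = 0 OR 255 = 255

255


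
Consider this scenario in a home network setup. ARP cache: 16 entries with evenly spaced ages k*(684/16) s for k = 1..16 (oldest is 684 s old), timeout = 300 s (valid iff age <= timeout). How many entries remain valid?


Ages are k * 684/16 s for k = 1..16 (spacing = 42.7500 s).
Entry k is valid iff k * 684/16 <= 300 iff k <= 16 * 300 / 684 = 7.0175
n_valid = floor(7.0175) = 7
(n_stale = 16 - 7 = 9)

7


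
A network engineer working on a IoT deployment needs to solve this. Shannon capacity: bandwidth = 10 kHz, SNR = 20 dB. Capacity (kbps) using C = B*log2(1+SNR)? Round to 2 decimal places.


Given: B = 10 kHz, SNR = 20 dB
SNR linear = 10^(20/10) = 100
1 + SNR = 101
log2(101) = 6.6582114828
C = 10 * 1000 * 6.6582114828 = 66582.1148 bps
C = 66.582115 kbps -> 66.58 kbps (2 dp)

66.58


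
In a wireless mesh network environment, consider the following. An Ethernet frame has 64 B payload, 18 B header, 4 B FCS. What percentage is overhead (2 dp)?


Given: payload = 64 B, header = 18 B, trailer = 4 B
Overhead bytes = header + trailer = 18 + 4 = 22
Total frame = payload + overhead = 64 + 22 = 86
Overhead % = 22 / 86 * 100 = 25.5814% -> 25.58% (2 dp)

25.58


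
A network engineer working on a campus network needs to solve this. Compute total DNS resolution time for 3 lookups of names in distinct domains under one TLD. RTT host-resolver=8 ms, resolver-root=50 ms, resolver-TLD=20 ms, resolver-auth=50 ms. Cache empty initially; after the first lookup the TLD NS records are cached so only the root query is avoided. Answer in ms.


Lookup 1 (cold cache): local + root + TLD + auth = 8 + 50 + 20 + 50 = 128 ms
Lookups 2..3 (TLD NS cached -> skip root; new domain -> still ask TLD and auth): local + TLD + auth = 8 + 20 + 50 = 78 ms each
Remaining 2 lookups: 2 * 78 = 156 ms
Total = 128 + 156 = 284 ms

284


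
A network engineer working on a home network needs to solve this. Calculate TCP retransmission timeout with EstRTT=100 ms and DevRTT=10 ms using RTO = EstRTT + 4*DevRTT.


Given: EstRTT = 100 ms, DevRTT = 10 ms
Timeout = EstRTT + 4 * DevRTT
4 * DevRTT = 4 * 10 = 40
Timeout = 100 + 40 = 140 ms

140


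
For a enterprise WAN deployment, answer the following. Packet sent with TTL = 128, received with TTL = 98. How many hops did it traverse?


Given: initial TTL = 128, received TTL = 98
Hops = initial TTL - received TTL
Hops = 128 - 98 = 30

30


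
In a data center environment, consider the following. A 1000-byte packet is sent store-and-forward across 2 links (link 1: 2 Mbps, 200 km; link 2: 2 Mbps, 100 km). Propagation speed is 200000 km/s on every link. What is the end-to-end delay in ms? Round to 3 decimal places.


Packet = 1000 bytes = 8000 bits. Store-and-forward: sum (t_trans + t_prop) per link.
Link 1: t_trans = 8000/(2*10^6) s = 4.0000 ms; t_prop = 200/200000 s = 1.0000 ms; subtotal = 5.0000 ms
Link 2: t_trans = 8000/(2*10^6) s = 4.0000 ms; t_prop = 100/200000 s = 0.5000 ms; subtotal = 4.5000 ms
End-to-end = 5.0000 + 4.5000 = 9.5000 ms -> 9.500 ms (3 dp)

9.500


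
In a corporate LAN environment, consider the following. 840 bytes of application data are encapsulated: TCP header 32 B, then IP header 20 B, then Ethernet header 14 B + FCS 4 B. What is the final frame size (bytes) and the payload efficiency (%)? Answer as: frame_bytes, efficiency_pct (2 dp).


TCP segment = 840 + 32 = 872 B
IP packet = 872 + 20 = 892 B
Ethernet frame = 892 + 14 + 4 = 910 B
Efficiency = app / frame = 840 / 910 = 0.923077 = 92.3077% -> 92.31% (2 dp)

910, 92.31


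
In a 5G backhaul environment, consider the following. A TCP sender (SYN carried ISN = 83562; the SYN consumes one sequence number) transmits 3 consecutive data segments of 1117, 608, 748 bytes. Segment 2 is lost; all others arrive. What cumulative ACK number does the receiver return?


SYN uses sequence number 83562; first data byte = ISN + 1 = 83563.
Segment 1: SEQ = 83563, len = 1117 B, covers [83563, 84679]
Segment 2: SEQ = 84680, len = 608 B, covers [84680, 85287] [LOST]
Segment 3: SEQ = 85288, len = 748 B, covers [85288, 86035]
In-order data received: bytes [83563, 84679] (segments 1..1).
Segment 2 missing -> gap begins at byte 84680; later segments buffered out of order.
Cumulative ACK = next expected in-order byte = 83563 + 1117 = 84680

84680


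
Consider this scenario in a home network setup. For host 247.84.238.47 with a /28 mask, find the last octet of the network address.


Given: IP = 247.84.238.47, prefix = /28
Subnet mask = 255.255.255.240
Last octet of IP: 47
Last octet of mask: 240
Network last octet = 47 AND 240 = 32

32


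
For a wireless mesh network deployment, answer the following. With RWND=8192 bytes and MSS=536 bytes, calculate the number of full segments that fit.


Given: RWND = 8192 bytes, MSS = 536 bytes
Full segments = floor(RWND / MSS)
Full segments = floor(8192 / 536)
Full segments = floor(15.2836) = 15

15


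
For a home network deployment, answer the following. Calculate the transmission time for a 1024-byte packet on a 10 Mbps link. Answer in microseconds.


Given: packet = 1024 bytes, bandwidth = 10 Mbps
Packet in bits = 1024 * 8 = 8192 bits
Bandwidth = 10 * 10^6 = 10000000 bps
Time = 8192 / 10000000 seconds
Time in us = 8192 * 10^6 / 10000000 = 819.2

819.2


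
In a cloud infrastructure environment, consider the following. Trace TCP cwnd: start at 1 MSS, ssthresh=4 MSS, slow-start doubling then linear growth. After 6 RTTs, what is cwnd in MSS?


RTT 0: cwnd = 1 MSS (initial)
RTT 1: cwnd = 2 MSS (slow start, doubled)
RTT 2: cwnd = 4 MSS (slow start, doubled)
RTT 3: cwnd = 5 MSS (congestion avoidance, +1)
RTT 4: cwnd = 6 MSS (congestion avoidance, +1)
RTT 5: cwnd = 7 MSS (congestion avoidance, +1)
RTT 6: cwnd = 8 MSS (congestion avoidance, +1)

8


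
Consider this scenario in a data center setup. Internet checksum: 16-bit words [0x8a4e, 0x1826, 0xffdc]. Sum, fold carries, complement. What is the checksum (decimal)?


Given words: [0x8a4e, 0x1826, 0xffdc]
Step 1: Sum all words
Raw sum = 35406 + 6182 + 65500 = 107088
Step 2: Fold carry: (41552 + 1) = 41553
One's complement = ~41553 & 0xFFFF = 23982

23982


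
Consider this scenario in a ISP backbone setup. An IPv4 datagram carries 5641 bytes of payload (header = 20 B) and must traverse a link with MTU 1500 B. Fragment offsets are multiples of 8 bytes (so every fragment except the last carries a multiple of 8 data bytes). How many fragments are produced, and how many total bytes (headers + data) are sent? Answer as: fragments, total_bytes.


Max data per non-final fragment = floor((MTU - header)/8)*8 = floor((1500 - 20)/8)*8 = floor(1480/8)*8 = 1480 B
Final fragment needs no 8-byte alignment: it can carry up to MTU - header = 1480 B
Non-final fragments needed = ceil((payload - 1480) / 1480) = ceil(4161/1480) = ceil(2.8115) = 3
Number of fragments = 3 + 1 = 4
Fragment sizes (data): 3 * 1480 B + 1201 B (last, 1201 <= 1480 OK)
Total bytes sent = payload + n_frags * header = 5641 + 4*20 = 5641 + 80 = 5721 B

4, 5721


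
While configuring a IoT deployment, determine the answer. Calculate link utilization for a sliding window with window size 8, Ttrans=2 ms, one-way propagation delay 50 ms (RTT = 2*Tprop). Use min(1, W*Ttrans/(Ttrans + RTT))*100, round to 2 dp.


Given: W = 8, Ttrans = 2 ms, RTT = 100 ms (= 2 * Tprop, Tprop = 50 ms)
Cycle time = Ttrans + RTT = 2 + 100 = 102 ms (first packet sent until its ACK returns)
W * Ttrans = 8 * 2 = 16 ms of sending per cycle
W * Ttrans / (Ttrans + RTT) = 16 / 102 = 0.156863
U = min(1, 0.156863) = 0.156863
U% = 15.69%

15.69


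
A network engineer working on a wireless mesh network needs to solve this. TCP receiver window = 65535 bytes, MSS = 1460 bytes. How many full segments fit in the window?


Given: RWND = 65535 bytes, MSS = 1460 bytes
Full segments = floor(RWND / MSS)
Full segments = floor(65535 / 1460)
Full segments = floor(44.887) = 44

44


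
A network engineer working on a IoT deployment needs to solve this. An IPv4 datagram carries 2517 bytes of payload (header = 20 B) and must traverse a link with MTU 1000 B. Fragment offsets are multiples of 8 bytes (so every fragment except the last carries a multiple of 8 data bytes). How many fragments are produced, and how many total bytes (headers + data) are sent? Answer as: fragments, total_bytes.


Max data per non-final fragment = floor((MTU - header)/8)*8 = floor((1000 - 20)/8)*8 = floor(980/8)*8 = 976 B
Final fragment needs no 8-byte alignment: it can carry up to MTU - header = 980 B
Non-final fragments needed = ceil((payload - 980) / 976) = ceil(1537/976) = ceil(1.5748) = 2
Number of fragments = 2 + 1 = 3
Fragment sizes (data): 2 * 976 B + 565 B (last, 565 <= 980 OK)
Total bytes sent = payload + n_frags * header = 2517 + 3*20 = 2517 + 60 = 2577 B

3, 2577


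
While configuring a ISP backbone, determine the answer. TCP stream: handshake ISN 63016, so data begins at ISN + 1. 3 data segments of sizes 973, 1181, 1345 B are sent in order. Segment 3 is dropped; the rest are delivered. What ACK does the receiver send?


SYN uses sequence number 63016; first data byte = ISN + 1 = 63017.
Segment 1: SEQ = 63017, len = 973 B, covers [63017, 63989]
Segment 2: SEQ = 63990, len = 1181 B, covers [63990, 65170]
Segment 3: SEQ = 65171, len = 1345 B, covers [65171, 66515] [LOST]
In-order data received: bytes [63017, 65170] (segments 1..2).
Segment 3 missing -> gap begins at byte 65171.
Cumulative ACK = next expected in-order byte = 63017 + 973 + 1181 = 65171

65171


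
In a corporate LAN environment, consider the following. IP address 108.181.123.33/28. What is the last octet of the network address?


Given: IP = 108.181.123.33, prefix = /28
Subnet mask = 255.255.255.240
Last octet of IP: 33
Last octet of mask: 240
Network last octet = 33 AND 240 = 32

32


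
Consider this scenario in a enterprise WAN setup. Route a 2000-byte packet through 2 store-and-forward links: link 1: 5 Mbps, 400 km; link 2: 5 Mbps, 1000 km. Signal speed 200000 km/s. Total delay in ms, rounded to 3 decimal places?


Packet = 2000 bytes = 16000 bits. Store-and-forward: sum (t_trans + t_prop) per link.
Link 1: t_trans = 16000/(5*10^6) s = 3.2000 ms; t_prop = 400/200000 s = 2.0000 ms; subtotal = 5.2000 ms
Link 2: t_trans = 16000/(5*10^6) s = 3.2000 ms; t_prop = 1000/200000 s = 5.0000 ms; subtotal = 8.2000 ms
End-to-end = 5.2000 + 8.2000 = 13.4000 ms -> 13.400 ms (3 dp)

13.400


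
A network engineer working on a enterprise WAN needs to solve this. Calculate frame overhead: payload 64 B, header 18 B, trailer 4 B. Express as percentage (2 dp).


Given: payload = 64 B, header = 18 B, trailer = 4 B
Overhead bytes = header + trailer = 18 + 4 = 22
Total frame = payload + overhead = 64 + 22 = 86
Overhead % = 22 / 86 * 100 = 25.5814% -> 25.58% (2 dp)

25.58


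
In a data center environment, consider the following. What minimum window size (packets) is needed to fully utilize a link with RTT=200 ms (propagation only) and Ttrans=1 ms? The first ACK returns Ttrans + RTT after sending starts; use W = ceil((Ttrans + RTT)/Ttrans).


Given: Ttrans = 1 ms, RTT = 200 ms (= 2 * Tprop, Tprop = 100 ms)
Time until first ACK returns = Ttrans + RTT = 1 + 200 = 201 ms
Need W * Ttrans >= Ttrans + RTT  ->  W >= (Ttrans + RTT) / Ttrans
(Ttrans + RTT) / Ttrans = 201 / 1 = 201
W_min = ceil(201) = 201

201


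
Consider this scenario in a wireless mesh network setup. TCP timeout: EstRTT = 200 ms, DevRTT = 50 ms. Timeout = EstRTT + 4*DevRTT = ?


Given: EstRTT = 200 ms, DevRTT = 50 ms
Timeout = EstRTT + 4 * DevRTT
4 * DevRTT = 4 * 50 = 200
Timeout = 200 + 200 = 400 ms

400


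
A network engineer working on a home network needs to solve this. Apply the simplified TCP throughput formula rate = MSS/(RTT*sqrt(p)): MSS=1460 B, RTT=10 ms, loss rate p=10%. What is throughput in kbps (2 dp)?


Given: MSS = 1460 bytes, RTT = 10 ms, loss = 10%
RTT in seconds = 10 / 1000 = 0.01
Loss rate = 10% = 0.1
sqrt(loss) = sqrt(0.1) = 0.316227766017
Throughput (bytes/s) = 1460 / (0.01 * 0.316227766017) = 461692.5384
Throughput (kbps) = 461692.5384 * 8 / 1000 = 3693.540307 -> 3693.54 kbps (2 dp)

3693.54


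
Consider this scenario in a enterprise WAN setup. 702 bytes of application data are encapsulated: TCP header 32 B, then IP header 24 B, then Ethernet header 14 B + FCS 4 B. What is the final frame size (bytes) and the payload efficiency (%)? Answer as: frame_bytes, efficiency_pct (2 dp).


TCP segment = 702 + 32 = 734 B
IP packet = 734 + 24 = 758 B
Ethernet frame = 758 + 14 + 4 = 776 B
Efficiency = app / frame = 702 / 776 = 0.904639 = 90.4639% -> 90.46% (2 dp)

776, 90.46


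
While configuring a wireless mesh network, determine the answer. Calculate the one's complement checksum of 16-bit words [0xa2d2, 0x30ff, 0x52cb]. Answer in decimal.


Given words: [0xa2d2, 0x30ff, 0x52cb]
Step 1: Sum all words
Raw sum = 41682 + 12543 + 21195 = 75420
Step 2: Fold carry: (9884 + 1) = 9885
One's complement = ~9885 & 0xFFFF = 55650

55650


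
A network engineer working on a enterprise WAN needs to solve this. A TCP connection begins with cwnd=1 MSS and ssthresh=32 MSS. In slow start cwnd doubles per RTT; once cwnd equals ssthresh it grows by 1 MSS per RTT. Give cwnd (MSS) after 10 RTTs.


RTT 0: cwnd = 1 MSS (initial)
RTT 1: cwnd = 2 MSS (slow start, doubled)
RTT 2: cwnd = 4 MSS (slow start, doubled)
RTT 3: cwnd = 8 MSS (slow start, doubled)
RTT 4: cwnd = 16 MSS (slow start, doubled)
RTT 5: cwnd = 32 MSS (slow start, doubled)
RTT 6: cwnd = 33 MSS (congestion avoidance, +1)
RTT 7: cwnd = 34 MSS (congestion avoidance, +1)
RTT 8: cwnd = 35 MSS (congestion avoidance, +1)
RTT 9: cwnd = 36 MSS (congestion avoidance, +1)
RTT 10: cwnd = 37 MSS (congestion avoidance, +1)

37


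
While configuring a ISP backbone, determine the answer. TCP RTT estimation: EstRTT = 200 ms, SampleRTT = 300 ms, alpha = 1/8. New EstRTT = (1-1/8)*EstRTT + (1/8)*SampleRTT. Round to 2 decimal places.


Given: EstRTT = 200 ms, SampleRTT = 300 ms, alpha = 1/8
New EstRTT = (1 - alpha) * EstRTT + alpha * SampleRTT
(7/8) * 200 = 175
(1/8) * 300 = 37.5
New EstRTT = 175 + 37.5 = 212.5 ms -> 212.50 ms (2 dp)

212.50


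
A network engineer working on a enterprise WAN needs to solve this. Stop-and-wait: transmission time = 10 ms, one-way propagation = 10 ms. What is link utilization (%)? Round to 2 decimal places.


Given: Ttrans = 10 ms, Tprop = 10 ms
RTT = 2 * Tprop = 2 * 10 = 20 ms
U = Ttrans / (Ttrans + RTT)
U = 10 / (10 + 20)
U = 10 / 30 = 0.333333
U% = 33.33%

33.33


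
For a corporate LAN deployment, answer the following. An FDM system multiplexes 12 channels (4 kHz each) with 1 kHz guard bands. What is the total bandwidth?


Given: 12 channels, 4 kHz each, guard = 1 kHz
Channel bandwidth = 12 * 4 = 48 kHz
Guard bands = 11 gaps * 1 kHz = 11 kHz
Total = 48 + 11 = 59 kHz

59


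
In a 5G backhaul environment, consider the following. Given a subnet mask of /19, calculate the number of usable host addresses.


Given: subnet mask /19
Host bits = 32 - 19 = 13
Total addresses = 2^13 = 8192
Usable hosts = 8192 - 2 (network + broadcast) = 8190

8190


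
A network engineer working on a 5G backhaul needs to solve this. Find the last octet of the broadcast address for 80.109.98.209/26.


Given: IP = 80.109.98.209, prefix = /26
Host bits = 32 - 26 = 6
Network last octet = 209 AND mask = 192
Host part size = 2^6 - 1 = 63
Broadcast last octet = 192 OR 63 = 255

255


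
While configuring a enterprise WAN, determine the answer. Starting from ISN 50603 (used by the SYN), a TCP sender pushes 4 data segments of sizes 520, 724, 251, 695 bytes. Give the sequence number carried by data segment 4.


The SYN occupies sequence number ISN = 50603, so the first data byte is ISN + 1 = 50604.
SEQ of data segment i = (ISN + 1) + sum of payload sizes of segments 1..i-1.
Segment 1: SEQ = 50604, payload = 520 bytes
Segment 2: SEQ = 51124, payload = 724 bytes
Segment 3: SEQ = 51848, payload = 251 bytes
Segment 4: SEQ = 52099, payload = 695 bytes
SEQ of segment 4 = 50604 + 520 + 724 + 251 = 52099

52099


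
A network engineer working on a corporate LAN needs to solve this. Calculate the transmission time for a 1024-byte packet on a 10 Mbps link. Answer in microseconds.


Given: packet = 1024 bytes, bandwidth = 10 Mbps
Packet in bits = 1024 * 8 = 8192 bits
Bandwidth = 10 * 10^6 = 10000000 bps
Time = 8192 / 10000000 seconds
Time in us = 8192 * 10^6 / 10000000 = 819.2

819.2


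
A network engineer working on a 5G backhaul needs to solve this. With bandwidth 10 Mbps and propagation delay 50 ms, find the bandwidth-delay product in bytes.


Given: bandwidth = 10 Mbps, delay = 50 ms
BDP in bits = 10 * 10^6 * 50 / 1000
BDP in bits = 500000
BDP in bytes = 500000 / 8 = 62500

62500


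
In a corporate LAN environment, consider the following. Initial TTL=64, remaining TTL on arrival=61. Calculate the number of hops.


Given: initial TTL = 64, received TTL = 61
Hops = initial TTL - received TTL
Hops = 64 - 61 = 3

3


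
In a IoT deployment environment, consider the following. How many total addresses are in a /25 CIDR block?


Given: CIDR prefix /25
Host bits = 32 - 25 = 7
Total addresses = 2^7 = 128

128


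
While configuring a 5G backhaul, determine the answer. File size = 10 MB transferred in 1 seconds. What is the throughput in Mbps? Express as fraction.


Given: file = 10 MB, time = 1 s
File in Mb = 10 * 8 = 80 Mb
Throughput = 80 / 1 Mbps
Throughput = 80 Mbps

80


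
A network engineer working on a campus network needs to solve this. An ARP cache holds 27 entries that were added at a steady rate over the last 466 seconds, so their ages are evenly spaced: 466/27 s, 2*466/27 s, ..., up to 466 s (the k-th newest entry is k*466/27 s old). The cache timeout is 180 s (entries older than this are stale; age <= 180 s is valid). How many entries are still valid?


Ages are k * 466/27 s for k = 1..27 (spacing = 17.2593 s).
Entry k is valid iff k * 466/27 <= 180 iff k <= 27 * 180 / 466 = 10.4292
n_valid = floor(10.4292) = 10
(n_stale = 27 - 10 = 17)

10


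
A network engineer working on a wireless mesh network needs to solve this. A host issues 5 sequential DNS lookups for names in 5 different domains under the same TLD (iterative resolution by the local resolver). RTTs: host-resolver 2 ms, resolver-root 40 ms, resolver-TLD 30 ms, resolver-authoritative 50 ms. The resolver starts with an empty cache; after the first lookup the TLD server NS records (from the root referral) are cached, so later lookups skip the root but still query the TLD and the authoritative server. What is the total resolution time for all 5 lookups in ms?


Lookup 1 (cold cache): local + root + TLD + auth = 2 + 40 + 30 + 50 = 122 ms
Lookups 2..5 (TLD NS cached -> skip root; new domain -> still ask TLD and auth): local + TLD + auth = 2 + 30 + 50 = 82 ms each
Remaining 4 lookups: 4 * 82 = 328 ms
Total = 122 + 328 = 450 ms

450


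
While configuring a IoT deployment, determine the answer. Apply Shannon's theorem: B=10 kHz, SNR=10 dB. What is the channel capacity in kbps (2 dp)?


Given: B = 10 kHz, SNR = 10 dB
SNR linear = 10^(10/10) = 10
1 + SNR = 11
log2(11) = 3.4594316186
C = 10 * 1000 * 3.4594316186 = 34594.3162 bps
C = 34.594316 kbps -> 34.59 kbps (2 dp)

34.59


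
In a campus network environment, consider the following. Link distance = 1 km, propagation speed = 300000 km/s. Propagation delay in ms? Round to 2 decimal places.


Given: distance = 1 km, speed = 300000 km/s
Delay = distance / speed = 1 / 300000 seconds
Delay in ms = 1 * 1000 / 300000
Delay = 0.0033 ms
Rounded to 2 dp = 0.00 ms

0.00


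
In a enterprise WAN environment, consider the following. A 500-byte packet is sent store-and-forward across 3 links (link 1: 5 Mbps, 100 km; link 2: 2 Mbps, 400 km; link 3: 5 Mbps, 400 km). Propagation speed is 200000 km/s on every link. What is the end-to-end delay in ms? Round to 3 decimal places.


Packet = 500 bytes = 4000 bits. Store-and-forward: sum (t_trans + t_prop) per link.
Link 1: t_trans = 4000/(5*10^6) s = 0.8000 ms; t_prop = 100/200000 s = 0.5000 ms; subtotal = 1.3000 ms
Link 2: t_trans = 4000/(2*10^6) s = 2.0000 ms; t_prop = 400/200000 s = 2.0000 ms; subtotal = 4.0000 ms
Link 3: t_trans = 4000/(5*10^6) s = 0.8000 ms; t_prop = 400/200000 s = 2.0000 ms; subtotal = 2.8000 ms
End-to-end = 1.3000 + 4.0000 + 2.8000 = 8.1000 ms -> 8.100 ms (3 dp)

8.100


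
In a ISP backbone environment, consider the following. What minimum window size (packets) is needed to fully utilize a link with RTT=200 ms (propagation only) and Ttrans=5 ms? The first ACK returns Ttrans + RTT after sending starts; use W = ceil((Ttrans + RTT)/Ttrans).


Given: Ttrans = 5 ms, RTT = 200 ms (= 2 * Tprop, Tprop = 100 ms)
Time until first ACK returns = Ttrans + RTT = 5 + 200 = 205 ms
Need W * Ttrans >= Ttrans + RTT  ->  W >= (Ttrans + RTT) / Ttrans
(Ttrans + RTT) / Ttrans = 205 / 5 = 41
W_min = ceil(41) = 41

41


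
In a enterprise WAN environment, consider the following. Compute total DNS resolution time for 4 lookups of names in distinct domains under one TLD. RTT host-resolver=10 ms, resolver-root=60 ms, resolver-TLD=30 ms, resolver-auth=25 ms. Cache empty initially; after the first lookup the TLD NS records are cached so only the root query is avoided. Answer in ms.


Lookup 1 (cold cache): local + root + TLD + auth = 10 + 60 + 30 + 25 = 125 ms
Lookups 2..4 (TLD NS cached -> skip root; new domain -> still ask TLD and auth): local + TLD + auth = 10 + 30 + 25 = 65 ms each
Remaining 3 lookups: 3 * 65 = 195 ms
Total = 125 + 195 = 320 ms

320


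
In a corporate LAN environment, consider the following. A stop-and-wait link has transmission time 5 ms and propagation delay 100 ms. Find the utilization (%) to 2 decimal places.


Given: Ttrans = 5 ms, Tprop = 100 ms
RTT = 2 * Tprop = 2 * 100 = 200 ms
U = Ttrans / (Ttrans + RTT)
U = 5 / (5 + 200)
U = 5 / 205 = 0.02439
U% = 2.44%

2.44


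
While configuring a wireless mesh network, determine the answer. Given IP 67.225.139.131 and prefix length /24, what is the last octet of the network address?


Given: IP = 67.225.139.131, prefix = /24
Subnet mask = 255.255.255.0
Last octet of IP: 131
Last octet of mask: 0
Network last octet = 131 AND 0 = 0

0


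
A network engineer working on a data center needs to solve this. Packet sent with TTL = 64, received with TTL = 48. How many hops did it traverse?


Given: initial TTL = 64, received TTL = 48
Hops = initial TTL - received TTL
Hops = 64 - 48 = 16

16


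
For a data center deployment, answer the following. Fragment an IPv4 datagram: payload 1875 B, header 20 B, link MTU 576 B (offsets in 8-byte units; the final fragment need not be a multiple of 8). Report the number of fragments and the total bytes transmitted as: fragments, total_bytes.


Max data per non-final fragment = floor((MTU - header)/8)*8 = floor((576 - 20)/8)*8 = floor(556/8)*8 = 552 B
Final fragment needs no 8-byte alignment: it can carry up to MTU - header = 556 B
Non-final fragments needed = ceil((payload - 556) / 552) = ceil(1319/552) = ceil(2.3895) = 3
Number of fragments = 3 + 1 = 4
Fragment sizes (data): 3 * 552 B + 219 B (last, 219 <= 556 OK)
Total bytes sent = payload + n_frags * header = 1875 + 4*20 = 1875 + 80 = 1955 B

4, 1955


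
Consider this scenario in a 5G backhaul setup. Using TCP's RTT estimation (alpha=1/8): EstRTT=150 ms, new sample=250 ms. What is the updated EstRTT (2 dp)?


Given: EstRTT = 150 ms, SampleRTT = 250 ms, alpha = 1/8
New EstRTT = (1 - alpha) * EstRTT + alpha * SampleRTT
(7/8) * 150 = 131.25
(1/8) * 250 = 31.25
New EstRTT = 131.25 + 31.25 = 162.5 ms -> 162.50 ms (2 dp)

162.50


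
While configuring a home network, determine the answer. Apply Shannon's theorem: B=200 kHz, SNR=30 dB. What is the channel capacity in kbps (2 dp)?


Given: B = 200 kHz, SNR = 30 dB
SNR linear = 10^(30/10) = 1000
1 + SNR = 1001
log2(1001) = 9.9672262588
C = 200 * 1000 * 9.9672262588 = 1993445.2518 bps
C = 1993.445252 kbps -> 1993.45 kbps (2 dp)

1993.45


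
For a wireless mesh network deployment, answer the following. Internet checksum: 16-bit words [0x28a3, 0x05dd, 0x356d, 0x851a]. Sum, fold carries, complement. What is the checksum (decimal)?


Given words: [0x28a3, 0x05dd, 0x356d, 0x851a]
Step 1: Sum all words
Raw sum = 10403 + 1501 + 13677 + 34074 = 59655
One's complement = ~59655 & 0xFFFF = 5880

5880


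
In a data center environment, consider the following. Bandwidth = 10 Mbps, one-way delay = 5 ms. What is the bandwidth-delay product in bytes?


Given: bandwidth = 10 Mbps, delay = 5 ms
BDP in bits = 10 * 10^6 * 5 / 1000
BDP in bits = 50000
BDP in bytes = 50000 / 8 = 6250

6250


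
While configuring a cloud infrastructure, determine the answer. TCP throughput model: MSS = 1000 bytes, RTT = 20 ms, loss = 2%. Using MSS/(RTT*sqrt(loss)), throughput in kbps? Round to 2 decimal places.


Given: MSS = 1000 bytes, RTT = 20 ms, loss = 2%
RTT in seconds = 20 / 1000 = 0.02
Loss rate = 2% = 0.02
sqrt(loss) = sqrt(0.02) = 0.141421356237
Throughput (bytes/s) = 1000 / (0.02 * 0.141421356237) = 353553.3906
Throughput (kbps) = 353553.3906 * 8 / 1000 = 2828.427125 -> 2828.43 kbps (2 dp)

2828.43


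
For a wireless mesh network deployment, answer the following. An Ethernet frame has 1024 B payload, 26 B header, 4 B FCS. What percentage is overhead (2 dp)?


Given: payload = 1024 B, header = 26 B, trailer = 4 B
Overhead bytes = header + trailer = 26 + 4 = 30
Total frame = payload + overhead = 1024 + 30 = 1054
Overhead % = 30 / 1054 * 100 = 2.8463% -> 2.85% (2 dp)

2.85


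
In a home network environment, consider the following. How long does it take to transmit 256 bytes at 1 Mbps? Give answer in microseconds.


Given: packet = 256 bytes, bandwidth = 1 Mbps
Packet in bits = 256 * 8 = 2048 bits
Bandwidth = 1 * 10^6 = 1000000 bps
Time = 2048 / 1000000 seconds
Time in us = 2048 * 10^6 / 1000000 = 2048

2048


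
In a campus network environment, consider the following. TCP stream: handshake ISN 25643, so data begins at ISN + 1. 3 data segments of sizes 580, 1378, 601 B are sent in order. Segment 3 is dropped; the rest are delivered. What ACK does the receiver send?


SYN uses sequence number 25643; first data byte = ISN + 1 = 25644.
Segment 1: SEQ = 25644, len = 580 B, covers [25644, 26223]
Segment 2: SEQ = 26224, len = 1378 B, covers [26224, 27601]
Segment 3: SEQ = 27602, len = 601 B, covers [27602, 28202] [LOST]
In-order data received: bytes [25644, 27601] (segments 1..2).
Segment 3 missing -> gap begins at byte 27602.
Cumulative ACK = next expected in-order byte = 25644 + 580 + 1378 = 27602

27602


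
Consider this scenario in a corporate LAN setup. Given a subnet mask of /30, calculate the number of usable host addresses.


Given: subnet mask /30
Host bits = 32 - 30 = 2
Total addresses = 2^2 = 4
Usable hosts = 4 - 2 (network + broadcast) = 2

2


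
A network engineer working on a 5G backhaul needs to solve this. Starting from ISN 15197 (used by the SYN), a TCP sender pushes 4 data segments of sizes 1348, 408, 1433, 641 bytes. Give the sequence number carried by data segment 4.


The SYN occupies sequence number ISN = 15197, so the first data byte is ISN + 1 = 15198.
SEQ of data segment i = (ISN + 1) + sum of payload sizes of segments 1..i-1.
Segment 1: SEQ = 15198, payload = 1348 bytes
Segment 2: SEQ = 16546, payload = 408 bytes
Segment 3: SEQ = 16954, payload = 1433 bytes
Segment 4: SEQ = 18387, payload = 641 bytes
SEQ of segment 4 = 15198 + 1348 + 408 + 1433 = 18387

18387


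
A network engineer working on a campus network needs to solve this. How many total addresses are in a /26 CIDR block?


Given: CIDR prefix /26
Host bits = 32 - 26 = 6
Total addresses = 2^6 = 64

64


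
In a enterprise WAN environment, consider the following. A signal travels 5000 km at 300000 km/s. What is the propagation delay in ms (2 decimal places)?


Given: distance = 5000 km, speed = 300000 km/s
Delay = distance / speed = 5000 / 300000 seconds
Delay in ms = 5000 * 1000 / 300000
Delay = 16.6667 ms
Rounded to 2 dp = 16.67 ms

16.67


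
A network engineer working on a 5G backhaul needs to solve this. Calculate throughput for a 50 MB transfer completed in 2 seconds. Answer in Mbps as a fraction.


Given: file = 50 MB, time = 2 s
File in Mb = 50 * 8 = 400 Mb
Throughput = 400 / 2 Mbps
Throughput = 200 Mbps

200


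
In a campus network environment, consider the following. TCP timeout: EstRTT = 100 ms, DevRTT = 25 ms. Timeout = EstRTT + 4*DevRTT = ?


Given: EstRTT = 100 ms, DevRTT = 25 ms
Timeout = EstRTT + 4 * DevRTT
4 * DevRTT = 4 * 25 = 100
Timeout = 100 + 100 = 200 ms

200


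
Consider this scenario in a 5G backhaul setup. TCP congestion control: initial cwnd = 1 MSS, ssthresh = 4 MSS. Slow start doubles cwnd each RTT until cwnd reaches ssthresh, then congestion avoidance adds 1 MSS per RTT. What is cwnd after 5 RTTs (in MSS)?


RTT 0: cwnd = 1 MSS (initial)
RTT 1: cwnd = 2 MSS (slow start, doubled)
RTT 2: cwnd = 4 MSS (slow start, doubled)
RTT 3: cwnd = 5 MSS (congestion avoidance, +1)
RTT 4: cwnd = 6 MSS (congestion avoidance, +1)
RTT 5: cwnd = 7 MSS (congestion avoidance, +1)

7


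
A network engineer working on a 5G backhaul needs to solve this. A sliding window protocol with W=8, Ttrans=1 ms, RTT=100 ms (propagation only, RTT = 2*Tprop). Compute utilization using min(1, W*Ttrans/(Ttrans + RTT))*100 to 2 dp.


Given: W = 8, Ttrans = 1 ms, RTT = 100 ms (= 2 * Tprop, Tprop = 50 ms)
Cycle time = Ttrans + RTT = 1 + 100 = 101 ms (first packet sent until its ACK returns)
W * Ttrans = 8 * 1 = 8 ms of sending per cycle
W * Ttrans / (Ttrans + RTT) = 8 / 101 = 0.079208
U = min(1, 0.079208) = 0.079208
U% = 7.92%

7.92


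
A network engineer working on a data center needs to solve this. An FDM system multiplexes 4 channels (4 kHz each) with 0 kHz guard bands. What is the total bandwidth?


Given: 4 channels, 4 kHz each, guard = 0 kHz
Channel bandwidth = 4 * 4 = 16 kHz
Guard bands = 3 gaps * 0 kHz = 0 kHz
Total = 16 + 0 = 16 kHz

16


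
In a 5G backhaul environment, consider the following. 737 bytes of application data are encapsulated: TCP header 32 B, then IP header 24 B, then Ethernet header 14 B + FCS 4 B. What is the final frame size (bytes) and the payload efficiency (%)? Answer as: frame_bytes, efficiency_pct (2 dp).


TCP segment = 737 + 32 = 769 B
IP packet = 769 + 24 = 793 B
Ethernet frame = 793 + 14 + 4 = 811 B
Efficiency = app / frame = 737 / 811 = 0.908755 = 90.8755% -> 90.88% (2 dp)

811, 90.88


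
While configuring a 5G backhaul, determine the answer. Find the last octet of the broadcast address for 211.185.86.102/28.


Given: IP = 211.185.86.102, prefix = /28
Host bits = 32 - 28 = 4
Network last octet = 102 AND mask = 96
Host part size = 2^4 - 1 = 15
Broadcast last octet = 96 OR 15 = 111

111


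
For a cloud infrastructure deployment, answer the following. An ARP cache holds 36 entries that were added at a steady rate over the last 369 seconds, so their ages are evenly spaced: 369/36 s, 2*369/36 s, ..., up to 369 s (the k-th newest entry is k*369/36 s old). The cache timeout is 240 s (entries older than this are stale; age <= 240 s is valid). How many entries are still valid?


Ages are k * 369/36 s for k = 1..36 (spacing = 10.2500 s).
Entry k is valid iff k * 369/36 <= 240 iff k <= 36 * 240 / 369 = 23.4146
n_valid = floor(23.4146) = 23
(n_stale = 36 - 23 = 13)

23


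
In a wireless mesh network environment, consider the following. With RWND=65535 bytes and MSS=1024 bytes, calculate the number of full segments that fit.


Given: RWND = 65535 bytes, MSS = 1024 bytes
Full segments = floor(RWND / MSS)
Full segments = floor(65535 / 1024)
Full segments = floor(63.999) = 63

63


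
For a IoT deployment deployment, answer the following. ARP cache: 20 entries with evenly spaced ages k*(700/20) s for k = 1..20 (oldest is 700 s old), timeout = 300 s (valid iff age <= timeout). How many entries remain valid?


Ages are k * 700/20 s for k = 1..20 (spacing = 35.0000 s).
Entry k is valid iff k * 700/20 <= 300 iff k <= 20 * 300 / 700 = 8.5714
n_valid = floor(8.5714) = 8
(n_stale = 20 - 8 = 12)

8


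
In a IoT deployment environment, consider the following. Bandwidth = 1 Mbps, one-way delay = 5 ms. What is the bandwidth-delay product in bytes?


Given: bandwidth = 1 Mbps, delay = 5 ms
BDP in bits = 1 * 10^6 * 5 / 1000
BDP in bits = 5000
BDP in bytes = 5000 / 8 = 625

625


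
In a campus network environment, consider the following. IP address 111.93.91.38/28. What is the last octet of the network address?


Given: IP = 111.93.91.38, prefix = /28
Subnet mask = 255.255.255.240
Last octet of IP: 38
Last octet of mask: 240
Network last octet = 38 AND 240 = 32

32


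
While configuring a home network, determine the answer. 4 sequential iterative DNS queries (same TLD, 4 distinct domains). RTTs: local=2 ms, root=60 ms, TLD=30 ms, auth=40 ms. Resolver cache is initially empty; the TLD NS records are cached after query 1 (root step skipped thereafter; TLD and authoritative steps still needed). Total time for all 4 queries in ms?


Lookup 1 (cold cache): local + root + TLD + auth = 2 + 60 + 30 + 40 = 132 ms
Lookups 2..4 (TLD NS cached -> skip root; new domain -> still ask TLD and auth): local + TLD + auth = 2 + 30 + 40 = 72 ms each
Remaining 3 lookups: 3 * 72 = 216 ms
Total = 132 + 216 = 348 ms

348


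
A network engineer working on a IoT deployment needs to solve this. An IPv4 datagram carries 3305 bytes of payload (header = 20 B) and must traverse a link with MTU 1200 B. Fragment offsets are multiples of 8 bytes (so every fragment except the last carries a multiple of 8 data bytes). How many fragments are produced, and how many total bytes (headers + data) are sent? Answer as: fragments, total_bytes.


Max data per non-final fragment = floor((MTU - header)/8)*8 = floor((1200 - 20)/8)*8 = floor(1180/8)*8 = 1176 B
Final fragment needs no 8-byte alignment: it can carry up to MTU - header = 1180 B
Non-final fragments needed = ceil((payload - 1180) / 1176) = ceil(2125/1176) = ceil(1.8070) = 2
Number of fragments = 2 + 1 = 3
Fragment sizes (data): 2 * 1176 B + 953 B (last, 953 <= 1180 OK)
Total bytes sent = payload + n_frags * header = 3305 + 3*20 = 3305 + 60 = 3365 B

3, 3365


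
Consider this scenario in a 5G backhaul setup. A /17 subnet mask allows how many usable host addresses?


Given: subnet mask /17
Host bits = 32 - 17 = 15
Total addresses = 2^15 = 32768
Usable hosts = 32768 - 2 (network + broadcast) = 32766

32766


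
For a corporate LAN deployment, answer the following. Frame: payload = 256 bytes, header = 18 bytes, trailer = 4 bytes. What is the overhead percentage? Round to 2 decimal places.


Given: payload = 256 B, header = 18 B, trailer = 4 B
Overhead bytes = header + trailer = 18 + 4 = 22
Total frame = payload + overhead = 256 + 22 = 278
Overhead % = 22 / 278 * 100 = 7.9137% -> 7.91% (2 dp)

7.91


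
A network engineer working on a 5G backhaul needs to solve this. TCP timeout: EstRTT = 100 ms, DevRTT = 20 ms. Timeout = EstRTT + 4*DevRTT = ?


Given: EstRTT = 100 ms, DevRTT = 20 ms
Timeout = EstRTT + 4 * DevRTT
4 * DevRTT = 4 * 20 = 80
Timeout = 100 + 80 = 180 ms

180
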